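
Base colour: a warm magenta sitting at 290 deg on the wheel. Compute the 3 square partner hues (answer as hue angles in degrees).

20°, 110°, and 200°

A square tetradic scheme places four hues every 90°.
290 + 90 = 380 → 380 − 360 = 20°
290 + 180 = 470 → 470 − 360 = 110°
290 + 270 = 560 → 560 − 360 = 200°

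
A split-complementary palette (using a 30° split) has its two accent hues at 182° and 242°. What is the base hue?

The accents sit 30° either side of the complement, so the complement is their short-arc midpoint on the wheel.
Short-arc midpoint of 182° and 242°: 212°.
Base is 180° from the complement: 212 − 180 = 32°

32°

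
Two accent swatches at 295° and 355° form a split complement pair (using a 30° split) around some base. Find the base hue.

145°

The accents sit 30° either side of the complement, so the complement is their short-arc midpoint on the wheel.
Short-arc midpoint of 295° and 355°: 325°.
Base is 180° from the complement: 325 − 180 = 145°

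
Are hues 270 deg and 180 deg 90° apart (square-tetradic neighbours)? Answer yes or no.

Angular distance: |270 − 180| = 90 = 90°.
90° apart (square-tetradic neighbours) requires 90°.

yes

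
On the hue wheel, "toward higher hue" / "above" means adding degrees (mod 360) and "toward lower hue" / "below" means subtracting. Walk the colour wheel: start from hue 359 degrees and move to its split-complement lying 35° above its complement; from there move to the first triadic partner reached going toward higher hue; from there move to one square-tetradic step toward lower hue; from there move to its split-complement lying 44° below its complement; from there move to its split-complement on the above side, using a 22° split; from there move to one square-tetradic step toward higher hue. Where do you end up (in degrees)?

359 + 215 = 574 → 574 − 360 = 214°   (split-comp 35° ↑)
214 + 120 = 334°   (triadic ↑)
334 − 90 = 244°   (square ↓)
244 + 136 = 380 → 380 − 360 = 20°   (split-comp 44° ↓)
20 + 202 = 222°   (split-comp 22° ↑)
222 + 90 = 312°   (square ↑)

312°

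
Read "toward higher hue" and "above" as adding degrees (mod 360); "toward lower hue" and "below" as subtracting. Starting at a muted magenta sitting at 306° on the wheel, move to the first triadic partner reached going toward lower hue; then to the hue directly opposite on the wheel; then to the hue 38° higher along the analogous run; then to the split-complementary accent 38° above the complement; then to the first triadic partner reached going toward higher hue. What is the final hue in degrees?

triadic ↓ −120°: 306 − 120 = 186°
complement +180°: 186 + 180 = 366 → 366 − 360 = 6°
analog 38° ↑ +38°: 6 + 38 = 44°
split-comp 38° ↑ +218°: 44 + 218 = 262°
triadic ↑ +120°: 262 + 120 = 382 → 382 − 360 = 22°

22°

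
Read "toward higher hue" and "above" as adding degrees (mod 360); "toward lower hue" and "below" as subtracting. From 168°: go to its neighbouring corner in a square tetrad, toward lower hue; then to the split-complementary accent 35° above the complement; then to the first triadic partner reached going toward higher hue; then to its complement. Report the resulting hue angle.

−90° (square ↓): 168 − 90 = 78°
+215° (split-comp 35° ↑): 78 + 215 = 293°
+120° (triadic ↑): 293 + 120 = 413 → 413 − 360 = 53°
+180° (complement): 53 + 180 = 233°

233°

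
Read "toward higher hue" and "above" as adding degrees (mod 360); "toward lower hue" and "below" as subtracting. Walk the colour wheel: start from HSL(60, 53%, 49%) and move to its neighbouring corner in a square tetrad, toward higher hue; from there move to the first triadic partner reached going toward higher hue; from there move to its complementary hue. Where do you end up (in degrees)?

90°

60 + 90 = 150°   (square ↑)
150 + 120 = 270°   (triadic ↑)
270 + 180 = 450 → 450 − 360 = 90°   (complement)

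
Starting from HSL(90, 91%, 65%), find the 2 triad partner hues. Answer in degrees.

90 + 120 = 210°
90 + 240 = 330°

210° and 330°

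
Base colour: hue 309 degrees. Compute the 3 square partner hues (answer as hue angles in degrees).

A square tetradic scheme places four hues every 90°.
309 + 90 = 399 → 399 − 360 = 39°
309 + 180 = 489 → 489 − 360 = 129°
309 + 270 = 579 → 579 − 360 = 219°

39°, 129° and 219°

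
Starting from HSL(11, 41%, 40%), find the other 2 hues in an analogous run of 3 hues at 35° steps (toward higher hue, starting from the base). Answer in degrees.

11 + 35 = 46°
11 + 70 = 81°

46° and 81°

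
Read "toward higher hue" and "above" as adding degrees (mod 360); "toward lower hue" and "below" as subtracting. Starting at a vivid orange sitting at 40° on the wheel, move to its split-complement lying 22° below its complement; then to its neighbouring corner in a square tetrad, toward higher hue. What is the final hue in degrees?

288°

split-comp 22° ↓ +158°: 40 + 158 = 198°
square ↑ +90°: 198 + 90 = 288°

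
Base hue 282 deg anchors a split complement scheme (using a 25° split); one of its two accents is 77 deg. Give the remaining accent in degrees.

Split-complementary hues sit 25° either side of the complement.
Complement of the base 282°: 282 + 180 = 462 → 462 − 360 = 102°
The given accent 77° is 25° one side of 102°; the other accent sits 25° the other side: 102 + 25 = 127°

127°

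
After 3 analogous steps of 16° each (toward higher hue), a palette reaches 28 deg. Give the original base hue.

3 steps of 16° (toward higher hue) give a net shift of +48°.
Start = end − shift: 28 − 48 = -20 → -20 + 360 = 340°

340°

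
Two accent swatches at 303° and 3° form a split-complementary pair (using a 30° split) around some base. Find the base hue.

The accents sit 30° either side of the complement, so the complement is their short-arc midpoint on the wheel.
Short-arc midpoint of 303° and 3°: 333°.
Base is 180° from the complement: 333 − 180 = 153°

153°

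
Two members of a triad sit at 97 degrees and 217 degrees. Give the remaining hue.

A triad spaces three hues 120° apart.
The full set is {97°, 217°, 337°}.

337°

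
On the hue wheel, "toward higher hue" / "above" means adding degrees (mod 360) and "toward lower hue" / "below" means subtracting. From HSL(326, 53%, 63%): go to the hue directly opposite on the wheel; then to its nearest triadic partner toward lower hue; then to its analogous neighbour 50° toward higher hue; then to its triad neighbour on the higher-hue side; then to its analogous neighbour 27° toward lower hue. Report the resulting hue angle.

169°

+180° (complement): 326 + 180 = 506 → 506 − 360 = 146°
−120° (triadic ↓): 146 − 120 = 26°
+50° (analog 50° ↑): 26 + 50 = 76°
+120° (triadic ↑): 76 + 120 = 196°
−27° (analog 27° ↓): 196 − 27 = 169°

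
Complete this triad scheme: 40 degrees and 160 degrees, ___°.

A triad places three hues 120° apart.
The full set through 40° is {40°, 160°, 280°}.
Given {40°, 160°}, the missing hue is 280°.

280°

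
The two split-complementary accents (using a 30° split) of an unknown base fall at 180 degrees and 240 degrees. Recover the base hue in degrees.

The accents sit 30° either side of the complement, so the complement is their short-arc midpoint on the wheel.
Short-arc midpoint of 180° and 240°: 210°.
Base is 180° from the complement: 210 − 180 = 30°

30°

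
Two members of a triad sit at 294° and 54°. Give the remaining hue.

174°

A triad spaces three hues 120° apart.
The full set is {54°, 174°, 294°}.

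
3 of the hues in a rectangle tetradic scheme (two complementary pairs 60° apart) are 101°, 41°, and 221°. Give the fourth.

281°

A rectangular tetradic uses two complementary pairs 60° apart: offsets 0°, 60°, 180°, 240°.
Among {41°, 101°, 221°}, 221° and 41° are a 180° pair.
The remaining hue 101° needs its own complement: 101 + 180 = 281°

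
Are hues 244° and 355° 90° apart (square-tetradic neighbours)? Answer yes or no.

no

Angular distance: |244 − 355| = 111 = 111°.
90° apart (square-tetradic neighbours) requires 90°.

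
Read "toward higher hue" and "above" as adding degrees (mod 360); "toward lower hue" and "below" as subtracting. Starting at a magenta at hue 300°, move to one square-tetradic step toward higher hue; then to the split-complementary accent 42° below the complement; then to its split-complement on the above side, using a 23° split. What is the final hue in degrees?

300 + 90 = 390 → 390 − 360 = 30°   (square ↑)
30 + 138 = 168°   (split-comp 42° ↓)
168 + 203 = 371 → 371 − 360 = 11°   (split-comp 23° ↑)

11°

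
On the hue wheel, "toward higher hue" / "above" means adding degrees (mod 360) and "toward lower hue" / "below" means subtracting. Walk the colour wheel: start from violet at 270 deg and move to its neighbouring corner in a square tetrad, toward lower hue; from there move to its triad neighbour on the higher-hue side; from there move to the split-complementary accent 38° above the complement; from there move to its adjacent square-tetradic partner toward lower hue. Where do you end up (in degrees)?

square ↓ −90°: 270 − 90 = 180°
triadic ↑ +120°: 180 + 120 = 300°
split-comp 38° ↑ +218°: 300 + 218 = 518 → 518 − 360 = 158°
square ↓ −90°: 158 − 90 = 68°

68°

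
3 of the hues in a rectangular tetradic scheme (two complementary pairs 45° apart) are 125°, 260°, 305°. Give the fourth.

A rectangular tetradic uses two complementary pairs 45° apart: offsets 0°, 45°, 180°, 225°.
Among {125°, 260°, 305°}, 125° and 305° are a 180° pair.
The remaining hue 260° needs its own complement: 260 + 180 = 440 → 440 − 360 = 80°

80°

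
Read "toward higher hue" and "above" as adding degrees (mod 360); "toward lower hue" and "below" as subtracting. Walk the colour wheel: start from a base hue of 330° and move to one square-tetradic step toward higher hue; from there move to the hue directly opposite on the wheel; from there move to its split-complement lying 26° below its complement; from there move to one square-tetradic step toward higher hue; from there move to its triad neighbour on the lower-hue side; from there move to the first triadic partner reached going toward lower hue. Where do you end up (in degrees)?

330 + 90 = 420 → 420 − 360 = 60°   (square ↑)
60 + 180 = 240°   (complement)
240 + 154 = 394 → 394 − 360 = 34°   (split-comp 26° ↓)
34 + 90 = 124°   (square ↑)
124 − 120 = 4°   (triadic ↓)
4 − 120 = -116 → -116 + 360 = 244°   (triadic ↓)

244°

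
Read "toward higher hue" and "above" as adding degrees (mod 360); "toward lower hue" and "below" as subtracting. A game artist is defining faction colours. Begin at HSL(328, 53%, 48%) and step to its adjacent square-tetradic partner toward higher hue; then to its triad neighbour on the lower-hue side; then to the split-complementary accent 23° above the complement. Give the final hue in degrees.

141°

+90° (square ↑): 328 + 90 = 418 → 418 − 360 = 58°
−120° (triadic ↓): 58 − 120 = -62 → -62 + 360 = 298°
+203° (split-comp 23° ↑): 298 + 203 = 501 → 501 − 360 = 141°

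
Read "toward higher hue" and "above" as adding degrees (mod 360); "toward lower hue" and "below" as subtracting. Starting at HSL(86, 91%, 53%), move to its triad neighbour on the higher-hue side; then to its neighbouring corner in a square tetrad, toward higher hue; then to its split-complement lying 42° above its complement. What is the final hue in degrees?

86 + 120 = 206°   (triadic ↑)
206 + 90 = 296°   (square ↑)
296 + 222 = 518 → 518 − 360 = 158°   (split-comp 42° ↑)

158°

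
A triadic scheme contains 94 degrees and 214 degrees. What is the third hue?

A triad spaces three hues 120° apart.
The full set is {94°, 214°, 334°}.

334°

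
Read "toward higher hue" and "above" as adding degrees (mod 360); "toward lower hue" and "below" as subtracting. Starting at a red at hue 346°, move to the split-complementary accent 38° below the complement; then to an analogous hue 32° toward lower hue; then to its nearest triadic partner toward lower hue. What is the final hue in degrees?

336°

346 + 142 = 488 → 488 − 360 = 128°   (split-comp 38° ↓)
128 − 32 = 96°   (analog 32° ↓)
96 − 120 = -24 → -24 + 360 = 336°   (triadic ↓)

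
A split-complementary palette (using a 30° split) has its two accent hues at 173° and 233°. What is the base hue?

The accents sit 30° either side of the complement, so the complement is their short-arc midpoint on the wheel.
Short-arc midpoint of 173° and 233°: 203°.
Base is 180° from the complement: 203 − 180 = 23°

23°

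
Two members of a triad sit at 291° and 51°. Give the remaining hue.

A triad spaces three hues 120° apart.
The full set is {51°, 171°, 291°}.

171°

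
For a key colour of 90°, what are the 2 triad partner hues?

210° and 330°

A triad places three hues 120° apart.
90 + 120 = 210°
90 + 240 = 330°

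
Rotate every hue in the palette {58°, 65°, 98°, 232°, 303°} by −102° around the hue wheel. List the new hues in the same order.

58 − 102 = -44 → -44 + 360 = 316°
65 − 102 = -37 → -37 + 360 = 323°
98 − 102 = -4 → -4 + 360 = 356°
232 − 102 = 130°
303 − 102 = 201°

316°, 323°, 356°, 130°, 201°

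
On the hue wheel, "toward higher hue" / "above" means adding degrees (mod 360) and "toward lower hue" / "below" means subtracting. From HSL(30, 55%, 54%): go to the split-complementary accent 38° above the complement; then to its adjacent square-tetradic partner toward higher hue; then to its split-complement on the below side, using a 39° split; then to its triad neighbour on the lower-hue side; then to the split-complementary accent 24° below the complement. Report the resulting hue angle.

+218° (split-comp 38° ↑): 30 + 218 = 248°
+90° (square ↑): 248 + 90 = 338°
+141° (split-comp 39° ↓): 338 + 141 = 479 → 479 − 360 = 119°
−120° (triadic ↓): 119 − 120 = -1 → -1 + 360 = 359°
+156° (split-comp 24° ↓): 359 + 156 = 515 → 515 − 360 = 155°

155°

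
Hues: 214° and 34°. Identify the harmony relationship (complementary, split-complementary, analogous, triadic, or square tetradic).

complementary

Sort the hues: 34°, 214°.
Successive gaps around the wheel: 180°, 180°.
Two hues 180° apart are complementary.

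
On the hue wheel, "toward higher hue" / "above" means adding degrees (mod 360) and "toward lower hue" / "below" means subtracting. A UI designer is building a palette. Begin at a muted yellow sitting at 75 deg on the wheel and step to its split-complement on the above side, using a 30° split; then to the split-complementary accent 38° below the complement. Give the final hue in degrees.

67°

75 + 210 = 285°   (split-comp 30° ↑)
285 + 142 = 427 → 427 − 360 = 67°   (split-comp 38° ↓)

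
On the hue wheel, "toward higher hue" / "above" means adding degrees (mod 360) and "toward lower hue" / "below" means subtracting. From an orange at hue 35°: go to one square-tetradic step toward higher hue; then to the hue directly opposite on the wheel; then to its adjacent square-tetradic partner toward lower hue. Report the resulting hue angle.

35 + 90 = 125°   (square ↑)
125 + 180 = 305°   (complement)
305 − 90 = 215°   (square ↓)

215°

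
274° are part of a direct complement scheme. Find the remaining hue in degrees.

The complement sits 180° across the wheel.
The full set through 274° is {94°, 274°}.
Given {274°}, the missing hue is 94°.

94°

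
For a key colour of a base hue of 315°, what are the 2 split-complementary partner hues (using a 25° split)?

Split-complementary hues sit 25° either side of the complement.
Complement of 315°: 315 + 180 = 495 → 495 − 360 = 135°
135 − 25 = 110°
135 + 25 = 160°

110° and 160°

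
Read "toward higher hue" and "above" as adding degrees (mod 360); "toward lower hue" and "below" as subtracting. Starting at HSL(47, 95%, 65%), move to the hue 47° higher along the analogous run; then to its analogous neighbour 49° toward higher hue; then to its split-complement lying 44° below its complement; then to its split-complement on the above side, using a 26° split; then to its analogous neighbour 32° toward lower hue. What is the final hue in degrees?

47 + 47 = 94°   (analog 47° ↑)
94 + 49 = 143°   (analog 49° ↑)
143 + 136 = 279°   (split-comp 44° ↓)
279 + 206 = 485 → 485 − 360 = 125°   (split-comp 26° ↑)
125 − 32 = 93°   (analog 32° ↓)

93°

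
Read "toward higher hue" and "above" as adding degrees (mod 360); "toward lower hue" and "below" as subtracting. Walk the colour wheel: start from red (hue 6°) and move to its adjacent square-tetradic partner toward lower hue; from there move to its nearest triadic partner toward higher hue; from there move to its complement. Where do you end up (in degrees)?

216°

−90° (square ↓): 6 − 90 = -84 → -84 + 360 = 276°
+120° (triadic ↑): 276 + 120 = 396 → 396 − 360 = 36°
+180° (complement): 36 + 180 = 216°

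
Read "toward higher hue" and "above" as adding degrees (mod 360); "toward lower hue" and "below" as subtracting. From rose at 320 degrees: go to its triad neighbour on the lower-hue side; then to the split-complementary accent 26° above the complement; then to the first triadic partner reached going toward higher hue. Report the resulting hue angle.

166°

−120° (triadic ↓): 320 − 120 = 200°
+206° (split-comp 26° ↑): 200 + 206 = 406 → 406 − 360 = 46°
+120° (triadic ↑): 46 + 120 = 166°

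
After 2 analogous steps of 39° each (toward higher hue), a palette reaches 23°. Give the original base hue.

2 steps of 39° (toward higher hue) give a net shift of +78°.
Start = end − shift: 23 − 78 = -55 → -55 + 360 = 305°

305°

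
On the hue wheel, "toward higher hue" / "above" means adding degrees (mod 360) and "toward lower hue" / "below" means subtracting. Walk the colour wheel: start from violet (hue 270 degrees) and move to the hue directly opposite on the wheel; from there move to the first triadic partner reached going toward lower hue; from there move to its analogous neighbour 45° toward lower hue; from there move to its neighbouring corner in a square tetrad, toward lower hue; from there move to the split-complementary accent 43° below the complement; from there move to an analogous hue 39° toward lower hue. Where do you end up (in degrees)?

270 + 180 = 450 → 450 − 360 = 90°   (complement)
90 − 120 = -30 → -30 + 360 = 330°   (triadic ↓)
330 − 45 = 285°   (analog 45° ↓)
285 − 90 = 195°   (square ↓)
195 + 137 = 332°   (split-comp 43° ↓)
332 − 39 = 293°   (analog 39° ↓)

293°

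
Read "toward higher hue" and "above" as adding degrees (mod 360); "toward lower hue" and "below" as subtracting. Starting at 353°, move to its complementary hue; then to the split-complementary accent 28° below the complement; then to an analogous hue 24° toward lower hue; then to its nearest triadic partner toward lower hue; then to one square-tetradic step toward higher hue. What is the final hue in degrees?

+180° (complement): 353 + 180 = 533 → 533 − 360 = 173°
+152° (split-comp 28° ↓): 173 + 152 = 325°
−24° (analog 24° ↓): 325 − 24 = 301°
−120° (triadic ↓): 301 − 120 = 181°
+90° (square ↑): 181 + 90 = 271°

271°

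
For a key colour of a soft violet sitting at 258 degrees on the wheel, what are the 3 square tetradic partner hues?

A square tetradic scheme places four hues every 90°.
258 + 90 = 348°
258 + 180 = 438 → 438 − 360 = 78°
258 + 270 = 528 → 528 − 360 = 168°

348°, 78°, and 168°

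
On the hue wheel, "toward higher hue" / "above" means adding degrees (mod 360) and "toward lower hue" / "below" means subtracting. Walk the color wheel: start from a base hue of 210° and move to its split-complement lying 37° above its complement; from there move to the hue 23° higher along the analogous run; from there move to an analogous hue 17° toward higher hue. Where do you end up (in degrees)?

107°

210 + 217 = 427 → 427 − 360 = 67°   (split-comp 37° ↑)
67 + 23 = 90°   (analog 23° ↑)
90 + 17 = 107°   (analog 17° ↑)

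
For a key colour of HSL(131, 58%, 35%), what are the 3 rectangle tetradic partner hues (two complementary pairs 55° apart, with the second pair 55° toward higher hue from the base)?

186°, 311°, and 6°

A rectangular tetradic uses two complementary pairs 55° apart: offsets 0°, 55°, 180°, 235°.
131 + 55 = 186°
131 + 180 = 311°
131 + 235 = 366 → 366 − 360 = 6°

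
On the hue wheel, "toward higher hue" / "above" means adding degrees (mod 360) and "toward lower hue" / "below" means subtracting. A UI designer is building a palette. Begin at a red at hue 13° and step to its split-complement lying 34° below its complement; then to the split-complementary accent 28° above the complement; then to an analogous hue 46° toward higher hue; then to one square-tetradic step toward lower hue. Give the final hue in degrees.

323°

13 + 146 = 159°   (split-comp 34° ↓)
159 + 208 = 367 → 367 − 360 = 7°   (split-comp 28° ↑)
7 + 46 = 53°   (analog 46° ↑)
53 − 90 = -37 → -37 + 360 = 323°   (square ↓)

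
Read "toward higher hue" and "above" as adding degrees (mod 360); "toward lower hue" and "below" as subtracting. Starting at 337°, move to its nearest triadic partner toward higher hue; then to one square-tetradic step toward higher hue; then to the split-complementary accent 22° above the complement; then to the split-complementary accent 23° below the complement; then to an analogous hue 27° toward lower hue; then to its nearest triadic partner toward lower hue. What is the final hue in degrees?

39°

triadic ↑ +120°: 337 + 120 = 457 → 457 − 360 = 97°
square ↑ +90°: 97 + 90 = 187°
split-comp 22° ↑ +202°: 187 + 202 = 389 → 389 − 360 = 29°
split-comp 23° ↓ +157°: 29 + 157 = 186°
analog 27° ↓ −27°: 186 − 27 = 159°
triadic ↓ −120°: 159 − 120 = 39°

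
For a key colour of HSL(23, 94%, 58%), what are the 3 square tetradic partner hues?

113°, 203° and 293°

23 + 90 = 113°
23 + 180 = 203°
23 + 270 = 293°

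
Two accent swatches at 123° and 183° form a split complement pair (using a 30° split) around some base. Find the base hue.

333°

The accents sit 30° either side of the complement, so the complement is their short-arc midpoint on the wheel.
Short-arc midpoint of 123° and 183°: 153°.
Base is 180° from the complement: 153 − 180 = -27 → -27 + 360 = 333°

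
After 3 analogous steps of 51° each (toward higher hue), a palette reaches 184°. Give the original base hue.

31°

3 steps of 51° (toward higher hue) give a net shift of +153°.
Start = end − shift: 184 − 153 = 31°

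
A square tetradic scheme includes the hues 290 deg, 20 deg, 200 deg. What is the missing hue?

A square tetradic scheme places four hues every 90°.
The full set through 20° is {20°, 110°, 200°, 290°}.
Given {20°, 200°, 290°}, the missing hue is 110°.

110°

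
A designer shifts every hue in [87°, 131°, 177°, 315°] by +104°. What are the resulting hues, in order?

87 + 104 = 191°
131 + 104 = 235°
177 + 104 = 281°
315 + 104 = 419 → 419 − 360 = 59°

191°, 235°, 281°, 59°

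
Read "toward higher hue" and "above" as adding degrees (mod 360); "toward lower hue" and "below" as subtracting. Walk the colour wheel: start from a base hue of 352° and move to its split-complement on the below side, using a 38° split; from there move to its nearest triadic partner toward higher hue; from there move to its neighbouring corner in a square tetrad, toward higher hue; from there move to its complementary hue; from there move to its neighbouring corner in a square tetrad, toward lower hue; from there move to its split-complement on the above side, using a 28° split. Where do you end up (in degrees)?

282°

352 + 142 = 494 → 494 − 360 = 134°   (split-comp 38° ↓)
134 + 120 = 254°   (triadic ↑)
254 + 90 = 344°   (square ↑)
344 + 180 = 524 → 524 − 360 = 164°   (complement)
164 − 90 = 74°   (square ↓)
74 + 208 = 282°   (split-comp 28° ↑)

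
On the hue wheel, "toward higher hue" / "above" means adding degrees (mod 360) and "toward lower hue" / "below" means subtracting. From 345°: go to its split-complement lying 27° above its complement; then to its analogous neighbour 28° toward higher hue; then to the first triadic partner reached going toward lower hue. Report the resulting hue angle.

100°

+207° (split-comp 27° ↑): 345 + 207 = 552 → 552 − 360 = 192°
+28° (analog 28° ↑): 192 + 28 = 220°
−120° (triadic ↓): 220 − 120 = 100°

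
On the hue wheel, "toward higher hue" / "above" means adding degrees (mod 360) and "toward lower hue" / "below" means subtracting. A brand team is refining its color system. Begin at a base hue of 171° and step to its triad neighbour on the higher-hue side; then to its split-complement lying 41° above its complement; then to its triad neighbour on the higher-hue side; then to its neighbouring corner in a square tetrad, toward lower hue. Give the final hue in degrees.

182°

+120° (triadic ↑): 171 + 120 = 291°
+221° (split-comp 41° ↑): 291 + 221 = 512 → 512 − 360 = 152°
+120° (triadic ↑): 152 + 120 = 272°
−90° (square ↓): 272 − 90 = 182°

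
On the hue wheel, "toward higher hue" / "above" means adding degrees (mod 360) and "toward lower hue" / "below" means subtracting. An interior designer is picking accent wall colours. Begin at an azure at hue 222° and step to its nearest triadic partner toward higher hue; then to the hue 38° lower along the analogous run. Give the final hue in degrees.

+120° (triadic ↑): 222 + 120 = 342°
−38° (analog 38° ↓): 342 − 38 = 304°

304°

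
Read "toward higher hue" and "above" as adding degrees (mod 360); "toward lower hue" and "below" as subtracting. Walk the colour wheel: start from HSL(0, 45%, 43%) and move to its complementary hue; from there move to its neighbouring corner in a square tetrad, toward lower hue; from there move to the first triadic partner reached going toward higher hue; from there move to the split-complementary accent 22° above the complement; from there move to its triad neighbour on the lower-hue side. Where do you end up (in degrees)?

292°

0 + 180 = 180°   (complement)
180 − 90 = 90°   (square ↓)
90 + 120 = 210°   (triadic ↑)
210 + 202 = 412 → 412 − 360 = 52°   (split-comp 22° ↑)
52 − 120 = -68 → -68 + 360 = 292°   (triadic ↓)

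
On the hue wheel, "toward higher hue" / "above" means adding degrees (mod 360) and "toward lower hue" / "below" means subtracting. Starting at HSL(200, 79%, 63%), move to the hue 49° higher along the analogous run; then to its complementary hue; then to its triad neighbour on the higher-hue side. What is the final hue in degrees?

189°

200 + 49 = 249°   (analog 49° ↑)
249 + 180 = 429 → 429 − 360 = 69°   (complement)
69 + 120 = 189°   (triadic ↑)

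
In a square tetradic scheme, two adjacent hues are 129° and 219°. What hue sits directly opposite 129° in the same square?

309°

A square tetradic scheme places four hues 90° apart; opposite corners are 180° apart.
129 + 180 = 309°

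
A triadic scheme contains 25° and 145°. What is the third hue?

265°

A triad spaces three hues 120° apart.
The full set is {25°, 145°, 265°}.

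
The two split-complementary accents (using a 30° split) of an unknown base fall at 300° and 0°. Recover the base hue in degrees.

150°

The accents sit 30° either side of the complement, so the complement is their short-arc midpoint on the wheel.
Short-arc midpoint of 300° and 0°: 330°.
Base is 180° from the complement: 330 − 180 = 150°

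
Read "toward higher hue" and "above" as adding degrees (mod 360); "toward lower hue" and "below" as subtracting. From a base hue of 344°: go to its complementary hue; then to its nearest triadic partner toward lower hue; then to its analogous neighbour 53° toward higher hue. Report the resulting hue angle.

344 + 180 = 524 → 524 − 360 = 164°   (complement)
164 − 120 = 44°   (triadic ↓)
44 + 53 = 97°   (analog 53° ↑)

97°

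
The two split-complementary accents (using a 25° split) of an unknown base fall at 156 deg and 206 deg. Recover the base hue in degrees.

The accents sit 25° either side of the complement, so the complement is their short-arc midpoint on the wheel.
Short-arc midpoint of 156° and 206°: 181°.
Base is 180° from the complement: 181 − 180 = 1°

1°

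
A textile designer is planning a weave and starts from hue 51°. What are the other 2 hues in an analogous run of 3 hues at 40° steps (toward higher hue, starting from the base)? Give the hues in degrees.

Analogous hues sit every 40° along the wheel.
51 + 40 = 91°
51 + 80 = 131°

91° and 131°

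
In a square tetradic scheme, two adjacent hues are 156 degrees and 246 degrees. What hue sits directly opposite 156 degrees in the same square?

A square tetradic scheme places four hues 90° apart; opposite corners are 180° apart.
156 + 180 = 336°

336°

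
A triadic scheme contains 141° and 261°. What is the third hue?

21°

A triad spaces three hues 120° apart.
The full set is {21°, 141°, 261°}.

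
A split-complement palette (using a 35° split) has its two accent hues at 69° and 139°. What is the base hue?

The accents sit 35° either side of the complement, so the complement is their short-arc midpoint on the wheel.
Short-arc midpoint of 69° and 139°: 104°.
Base is 180° from the complement: 104 − 180 = -76 → -76 + 360 = 284°

284°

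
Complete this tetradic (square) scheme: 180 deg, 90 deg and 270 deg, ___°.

0°

A square tetradic scheme places four hues every 90°.
The full set through 90° is {0°, 90°, 180°, 270°}.
Given {90°, 180°, 270°}, the missing hue is 0°.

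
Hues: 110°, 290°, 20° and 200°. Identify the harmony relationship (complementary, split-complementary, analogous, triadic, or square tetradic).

Sort the hues: 20°, 110°, 200°, 290°.
Successive gaps around the wheel: 90°, 90°, 90°, 90°.
Four hues every 90° form a square tetradic scheme.

square tetradic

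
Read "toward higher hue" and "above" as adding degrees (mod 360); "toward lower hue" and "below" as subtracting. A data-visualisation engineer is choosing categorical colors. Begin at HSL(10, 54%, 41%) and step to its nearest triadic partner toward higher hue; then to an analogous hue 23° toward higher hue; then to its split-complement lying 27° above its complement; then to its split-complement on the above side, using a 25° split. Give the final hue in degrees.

205°

triadic ↑ +120°: 10 + 120 = 130°
analog 23° ↑ +23°: 130 + 23 = 153°
split-comp 27° ↑ +207°: 153 + 207 = 360 → 360 − 360 = 0°
split-comp 25° ↑ +205°: 0 + 205 = 205°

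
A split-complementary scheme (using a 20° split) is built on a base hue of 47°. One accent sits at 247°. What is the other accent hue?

207°

Split-complementary hues sit 20° either side of the complement.
Complement of the base 47°: 47 + 180 = 227°
The given accent 247° is 20° one side of 227°; the other accent sits 20° the other side: 227 − 20 = 207°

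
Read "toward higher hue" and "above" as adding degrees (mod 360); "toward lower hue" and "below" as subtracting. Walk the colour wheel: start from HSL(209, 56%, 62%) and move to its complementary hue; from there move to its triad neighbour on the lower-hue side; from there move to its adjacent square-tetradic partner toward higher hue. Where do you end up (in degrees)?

209 + 180 = 389 → 389 − 360 = 29°   (complement)
29 − 120 = -91 → -91 + 360 = 269°   (triadic ↓)
269 + 90 = 359°   (square ↑)

359°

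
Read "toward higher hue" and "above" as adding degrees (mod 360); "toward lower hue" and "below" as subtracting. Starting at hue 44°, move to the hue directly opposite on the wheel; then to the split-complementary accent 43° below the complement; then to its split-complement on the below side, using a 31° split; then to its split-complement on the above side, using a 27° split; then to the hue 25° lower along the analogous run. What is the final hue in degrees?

complement +180°: 44 + 180 = 224°
split-comp 43° ↓ +137°: 224 + 137 = 361 → 361 − 360 = 1°
split-comp 31° ↓ +149°: 1 + 149 = 150°
split-comp 27° ↑ +207°: 150 + 207 = 357°
analog 25° ↓ −25°: 357 − 25 = 332°

332°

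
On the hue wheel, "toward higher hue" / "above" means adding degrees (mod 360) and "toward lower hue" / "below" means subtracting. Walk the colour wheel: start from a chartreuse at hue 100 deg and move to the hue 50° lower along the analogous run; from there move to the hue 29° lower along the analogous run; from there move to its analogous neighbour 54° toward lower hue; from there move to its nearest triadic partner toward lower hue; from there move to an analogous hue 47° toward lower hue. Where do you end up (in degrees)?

160°

100 − 50 = 50°   (analog 50° ↓)
50 − 29 = 21°   (analog 29° ↓)
21 − 54 = -33 → -33 + 360 = 327°   (analog 54° ↓)
327 − 120 = 207°   (triadic ↓)
207 − 47 = 160°   (analog 47° ↓)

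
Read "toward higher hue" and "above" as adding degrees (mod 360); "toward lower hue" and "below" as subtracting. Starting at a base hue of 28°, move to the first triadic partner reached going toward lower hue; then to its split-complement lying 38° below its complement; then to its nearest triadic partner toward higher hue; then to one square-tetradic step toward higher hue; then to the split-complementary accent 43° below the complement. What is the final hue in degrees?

37°

28 − 120 = -92 → -92 + 360 = 268°   (triadic ↓)
268 + 142 = 410 → 410 − 360 = 50°   (split-comp 38° ↓)
50 + 120 = 170°   (triadic ↑)
170 + 90 = 260°   (square ↑)
260 + 137 = 397 → 397 − 360 = 37°   (split-comp 43° ↓)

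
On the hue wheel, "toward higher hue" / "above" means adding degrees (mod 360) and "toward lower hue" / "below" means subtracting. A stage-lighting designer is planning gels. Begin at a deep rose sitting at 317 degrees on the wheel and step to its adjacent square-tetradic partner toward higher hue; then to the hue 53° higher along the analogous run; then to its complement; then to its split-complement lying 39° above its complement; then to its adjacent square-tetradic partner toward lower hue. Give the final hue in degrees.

317 + 90 = 407 → 407 − 360 = 47°   (square ↑)
47 + 53 = 100°   (analog 53° ↑)
100 + 180 = 280°   (complement)
280 + 219 = 499 → 499 − 360 = 139°   (split-comp 39° ↑)
139 − 90 = 49°   (square ↓)

49°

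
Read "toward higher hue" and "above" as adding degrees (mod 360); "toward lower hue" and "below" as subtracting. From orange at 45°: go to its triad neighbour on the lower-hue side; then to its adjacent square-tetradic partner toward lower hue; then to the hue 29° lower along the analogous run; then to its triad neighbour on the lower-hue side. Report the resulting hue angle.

46°

triadic ↓ −120°: 45 − 120 = -75 → -75 + 360 = 285°
square ↓ −90°: 285 − 90 = 195°
analog 29° ↓ −29°: 195 − 29 = 166°
triadic ↓ −120°: 166 − 120 = 46°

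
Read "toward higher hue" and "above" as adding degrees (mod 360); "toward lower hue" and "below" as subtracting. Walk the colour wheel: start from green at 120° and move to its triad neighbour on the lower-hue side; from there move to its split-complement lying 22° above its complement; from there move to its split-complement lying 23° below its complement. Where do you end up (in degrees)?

359°

triadic ↓ −120°: 120 − 120 = 0°
split-comp 22° ↑ +202°: 0 + 202 = 202°
split-comp 23° ↓ +157°: 202 + 157 = 359°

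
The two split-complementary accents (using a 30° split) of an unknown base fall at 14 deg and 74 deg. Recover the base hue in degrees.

224°

The accents sit 30° either side of the complement, so the complement is their short-arc midpoint on the wheel.
Short-arc midpoint of 14° and 74°: 44°.
Base is 180° from the complement: 44 − 180 = -136 → -136 + 360 = 224°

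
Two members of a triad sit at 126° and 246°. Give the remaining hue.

6°

A triad spaces three hues 120° apart.
The full set is {6°, 126°, 246°}.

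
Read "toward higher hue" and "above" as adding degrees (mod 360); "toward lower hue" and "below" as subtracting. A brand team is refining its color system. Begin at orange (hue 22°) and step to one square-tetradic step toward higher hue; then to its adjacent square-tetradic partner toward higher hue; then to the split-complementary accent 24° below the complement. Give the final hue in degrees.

358°

square ↑ +90°: 22 + 90 = 112°
square ↑ +90°: 112 + 90 = 202°
split-comp 24° ↓ +156°: 202 + 156 = 358°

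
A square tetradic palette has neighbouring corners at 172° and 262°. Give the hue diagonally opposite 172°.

A square tetradic scheme places four hues 90° apart; opposite corners are 180° apart.
172 + 180 = 352°

352°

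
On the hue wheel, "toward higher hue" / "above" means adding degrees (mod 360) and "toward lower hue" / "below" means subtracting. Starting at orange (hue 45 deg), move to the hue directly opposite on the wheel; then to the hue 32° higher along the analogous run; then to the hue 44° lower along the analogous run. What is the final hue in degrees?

213°

complement +180°: 45 + 180 = 225°
analog 32° ↑ +32°: 225 + 32 = 257°
analog 44° ↓ −44°: 257 − 44 = 213°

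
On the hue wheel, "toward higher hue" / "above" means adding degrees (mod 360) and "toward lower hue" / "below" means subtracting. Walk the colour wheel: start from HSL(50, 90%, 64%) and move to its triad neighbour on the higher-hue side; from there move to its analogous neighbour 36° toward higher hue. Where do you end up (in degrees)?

206°

50 + 120 = 170°   (triadic ↑)
170 + 36 = 206°   (analog 36° ↑)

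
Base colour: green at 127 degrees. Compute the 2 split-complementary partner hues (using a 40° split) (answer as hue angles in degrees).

267° and 347°

Split-complementary hues sit 40° either side of the complement.
Complement of 127 degrees: 127 + 180 = 307°
307 − 40 = 267°
307 + 40 = 347°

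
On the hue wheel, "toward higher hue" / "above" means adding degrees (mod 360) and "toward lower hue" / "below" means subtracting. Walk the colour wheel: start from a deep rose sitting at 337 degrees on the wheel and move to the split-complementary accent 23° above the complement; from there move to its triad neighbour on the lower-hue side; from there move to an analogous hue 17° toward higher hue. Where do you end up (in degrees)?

+203° (split-comp 23° ↑): 337 + 203 = 540 → 540 − 360 = 180°
−120° (triadic ↓): 180 − 120 = 60°
+17° (analog 17° ↑): 60 + 17 = 77°

77°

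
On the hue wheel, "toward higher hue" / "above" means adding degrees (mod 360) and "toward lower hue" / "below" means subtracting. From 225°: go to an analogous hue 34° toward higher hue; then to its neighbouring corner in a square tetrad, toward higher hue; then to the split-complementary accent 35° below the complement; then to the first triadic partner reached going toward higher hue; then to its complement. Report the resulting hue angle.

+34° (analog 34° ↑): 225 + 34 = 259°
+90° (square ↑): 259 + 90 = 349°
+145° (split-comp 35° ↓): 349 + 145 = 494 → 494 − 360 = 134°
+120° (triadic ↑): 134 + 120 = 254°
+180° (complement): 254 + 180 = 434 → 434 − 360 = 74°

74°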